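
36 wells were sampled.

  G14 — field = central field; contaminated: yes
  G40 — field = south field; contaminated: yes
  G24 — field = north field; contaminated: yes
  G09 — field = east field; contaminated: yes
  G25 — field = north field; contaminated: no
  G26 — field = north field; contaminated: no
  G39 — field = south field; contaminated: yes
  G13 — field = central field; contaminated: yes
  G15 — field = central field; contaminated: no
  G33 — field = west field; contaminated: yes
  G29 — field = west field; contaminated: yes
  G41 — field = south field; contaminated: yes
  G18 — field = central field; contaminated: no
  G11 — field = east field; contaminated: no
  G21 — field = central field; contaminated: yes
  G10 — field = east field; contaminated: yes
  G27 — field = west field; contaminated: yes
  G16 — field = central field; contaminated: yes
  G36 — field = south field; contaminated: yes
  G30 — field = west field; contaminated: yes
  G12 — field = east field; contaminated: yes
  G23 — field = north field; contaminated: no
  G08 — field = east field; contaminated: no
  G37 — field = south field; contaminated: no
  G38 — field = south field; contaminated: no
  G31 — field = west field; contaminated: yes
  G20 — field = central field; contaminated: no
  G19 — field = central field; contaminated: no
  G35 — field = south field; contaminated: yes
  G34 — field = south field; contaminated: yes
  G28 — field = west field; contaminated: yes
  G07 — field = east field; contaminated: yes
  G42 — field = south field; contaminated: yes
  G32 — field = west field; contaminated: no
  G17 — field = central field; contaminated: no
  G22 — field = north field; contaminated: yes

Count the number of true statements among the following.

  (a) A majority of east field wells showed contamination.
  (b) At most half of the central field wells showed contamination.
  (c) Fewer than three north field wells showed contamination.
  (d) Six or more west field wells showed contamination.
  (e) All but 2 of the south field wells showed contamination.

(a) east field: |A| = 6, |A ∩ B| = 4; needs |A ∩ B| > |A ∖ B| — true.
(b) central field: |A| = 9, |A ∩ B| = 4; needs |A ∩ B| ≤ |A ∖ B| — true.
(c) north field: |A| = 5, |A ∩ B| = 2; needs |A ∩ B| < 3 — true.
(d) west field: |A| = 7, |A ∩ B| = 6; needs |A ∩ B| ≥ 6 — true.
(e) south field: |A| = 9, |A ∩ B| = 7; needs |A ∖ B| = 2 — true.

5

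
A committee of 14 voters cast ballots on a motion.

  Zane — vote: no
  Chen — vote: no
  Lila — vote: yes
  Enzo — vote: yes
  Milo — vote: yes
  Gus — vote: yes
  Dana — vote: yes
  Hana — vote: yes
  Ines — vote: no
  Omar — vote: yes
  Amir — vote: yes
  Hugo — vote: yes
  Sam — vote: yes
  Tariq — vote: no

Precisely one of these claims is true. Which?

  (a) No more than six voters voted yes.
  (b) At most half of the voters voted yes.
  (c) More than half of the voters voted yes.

|A| = 14, |A ∩ B| = 10, |A ∖ B| = 4.
(a) requires |A ∩ B| ≤ 6: false.
(b) requires |A ∩ B| ≤ |A ∖ B|: false.
(c) requires |A ∩ B| > |A ∖ B|: true.

(c)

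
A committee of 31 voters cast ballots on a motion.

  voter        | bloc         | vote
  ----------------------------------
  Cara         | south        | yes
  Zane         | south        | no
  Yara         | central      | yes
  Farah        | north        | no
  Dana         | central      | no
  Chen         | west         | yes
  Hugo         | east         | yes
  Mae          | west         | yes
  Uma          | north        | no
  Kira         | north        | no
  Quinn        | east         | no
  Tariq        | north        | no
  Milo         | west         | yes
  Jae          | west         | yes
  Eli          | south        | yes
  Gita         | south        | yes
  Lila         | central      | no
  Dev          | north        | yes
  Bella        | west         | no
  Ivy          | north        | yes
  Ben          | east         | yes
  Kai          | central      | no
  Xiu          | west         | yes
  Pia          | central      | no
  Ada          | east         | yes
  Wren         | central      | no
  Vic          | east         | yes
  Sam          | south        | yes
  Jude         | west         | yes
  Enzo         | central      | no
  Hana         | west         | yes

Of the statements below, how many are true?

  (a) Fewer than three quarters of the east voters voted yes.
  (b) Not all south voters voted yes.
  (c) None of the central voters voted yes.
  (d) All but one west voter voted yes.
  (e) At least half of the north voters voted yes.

2

(a) east: |A| = 5, |A ∩ B| = 4; needs |A ∩ B| / |A| < 3/4 — false.
(b) south: |A| = 5, |A ∩ B| = 4; needs A ⊄ B (|A ∖ B| ≥ 1) — true.
(c) central: |A| = 7, |A ∩ B| = 1; needs A ∩ B = ∅ (|A ∩ B| = 0) — false.
(d) west: |A| = 8, |A ∩ B| = 7; needs |A ∖ B| = 1 — true.
(e) north: |A| = 6, |A ∩ B| = 2; needs |A ∩ B| ≥ |A ∖ B| — false.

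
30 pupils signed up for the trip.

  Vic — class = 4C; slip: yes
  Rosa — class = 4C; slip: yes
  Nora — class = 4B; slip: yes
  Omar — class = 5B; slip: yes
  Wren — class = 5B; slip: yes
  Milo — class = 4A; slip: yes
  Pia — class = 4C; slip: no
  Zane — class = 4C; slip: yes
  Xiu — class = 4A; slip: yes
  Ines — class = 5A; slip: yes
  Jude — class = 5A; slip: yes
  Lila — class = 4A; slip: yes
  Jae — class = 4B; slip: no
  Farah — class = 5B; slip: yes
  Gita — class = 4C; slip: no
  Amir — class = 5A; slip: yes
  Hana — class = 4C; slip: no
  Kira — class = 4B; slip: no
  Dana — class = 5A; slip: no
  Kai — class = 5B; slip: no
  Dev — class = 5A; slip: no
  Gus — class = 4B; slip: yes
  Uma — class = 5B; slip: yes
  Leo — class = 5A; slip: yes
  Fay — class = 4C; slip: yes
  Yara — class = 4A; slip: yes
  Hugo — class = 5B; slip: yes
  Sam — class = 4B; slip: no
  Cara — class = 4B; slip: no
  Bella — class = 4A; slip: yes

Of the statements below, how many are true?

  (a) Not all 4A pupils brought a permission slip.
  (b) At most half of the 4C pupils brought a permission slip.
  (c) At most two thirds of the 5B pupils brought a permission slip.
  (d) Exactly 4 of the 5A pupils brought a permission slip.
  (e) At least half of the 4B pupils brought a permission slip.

1

(a) 4A: |A| = 5, |A ∩ B| = 5; needs A ⊄ B (|A ∖ B| ≥ 1) — false.
(b) 4C: |A| = 7, |A ∩ B| = 4; needs |A ∩ B| ≤ |A ∖ B| — false.
(c) 5B: |A| = 6, |A ∩ B| = 5; needs |A ∩ B| / |A| ≤ 2/3 — false.
(d) 5A: |A| = 6, |A ∩ B| = 4; needs |A ∩ B| = 4 — true.
(e) 4B: |A| = 6, |A ∩ B| = 2; needs |A ∩ B| ≥ |A ∖ B| — false.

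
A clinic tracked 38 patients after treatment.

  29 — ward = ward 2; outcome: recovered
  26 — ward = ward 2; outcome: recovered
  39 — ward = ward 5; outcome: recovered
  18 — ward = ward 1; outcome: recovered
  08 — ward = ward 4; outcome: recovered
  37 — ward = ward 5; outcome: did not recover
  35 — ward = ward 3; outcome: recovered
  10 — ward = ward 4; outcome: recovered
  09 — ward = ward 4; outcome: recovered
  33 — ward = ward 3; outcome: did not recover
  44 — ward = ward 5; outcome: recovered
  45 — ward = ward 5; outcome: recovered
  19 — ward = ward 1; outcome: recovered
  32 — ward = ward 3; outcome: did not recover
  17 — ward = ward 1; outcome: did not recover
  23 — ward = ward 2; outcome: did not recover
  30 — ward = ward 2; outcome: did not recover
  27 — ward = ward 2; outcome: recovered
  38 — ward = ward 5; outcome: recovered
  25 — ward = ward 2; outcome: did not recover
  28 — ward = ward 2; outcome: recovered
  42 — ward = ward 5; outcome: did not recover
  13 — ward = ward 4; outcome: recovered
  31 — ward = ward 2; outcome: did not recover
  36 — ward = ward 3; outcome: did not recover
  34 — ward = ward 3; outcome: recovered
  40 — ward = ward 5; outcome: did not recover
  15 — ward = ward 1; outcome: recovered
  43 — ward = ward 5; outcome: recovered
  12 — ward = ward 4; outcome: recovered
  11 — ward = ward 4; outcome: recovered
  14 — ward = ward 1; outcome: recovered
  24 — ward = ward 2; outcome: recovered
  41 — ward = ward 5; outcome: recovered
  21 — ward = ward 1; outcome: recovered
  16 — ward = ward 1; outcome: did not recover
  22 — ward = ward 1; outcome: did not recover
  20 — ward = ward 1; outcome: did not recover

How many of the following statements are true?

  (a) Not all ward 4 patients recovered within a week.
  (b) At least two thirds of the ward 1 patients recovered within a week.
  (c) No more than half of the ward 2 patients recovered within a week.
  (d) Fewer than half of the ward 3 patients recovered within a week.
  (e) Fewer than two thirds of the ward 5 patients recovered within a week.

(a) ward 4: |A| = 6, |A ∩ B| = 6; needs A ⊄ B (|A ∖ B| ≥ 1) — false.
(b) ward 1: |A| = 9, |A ∩ B| = 5; needs |A ∩ B| / |A| ≥ 2/3 — false.
(c) ward 2: |A| = 9, |A ∩ B| = 5; needs |A ∩ B| ≤ |A ∖ B| — false.
(d) ward 3: |A| = 5, |A ∩ B| = 2; needs |A ∩ B| < |A ∖ B| — true.
(e) ward 5: |A| = 9, |A ∩ B| = 6; needs |A ∩ B| / |A| < 2/3 — false.

1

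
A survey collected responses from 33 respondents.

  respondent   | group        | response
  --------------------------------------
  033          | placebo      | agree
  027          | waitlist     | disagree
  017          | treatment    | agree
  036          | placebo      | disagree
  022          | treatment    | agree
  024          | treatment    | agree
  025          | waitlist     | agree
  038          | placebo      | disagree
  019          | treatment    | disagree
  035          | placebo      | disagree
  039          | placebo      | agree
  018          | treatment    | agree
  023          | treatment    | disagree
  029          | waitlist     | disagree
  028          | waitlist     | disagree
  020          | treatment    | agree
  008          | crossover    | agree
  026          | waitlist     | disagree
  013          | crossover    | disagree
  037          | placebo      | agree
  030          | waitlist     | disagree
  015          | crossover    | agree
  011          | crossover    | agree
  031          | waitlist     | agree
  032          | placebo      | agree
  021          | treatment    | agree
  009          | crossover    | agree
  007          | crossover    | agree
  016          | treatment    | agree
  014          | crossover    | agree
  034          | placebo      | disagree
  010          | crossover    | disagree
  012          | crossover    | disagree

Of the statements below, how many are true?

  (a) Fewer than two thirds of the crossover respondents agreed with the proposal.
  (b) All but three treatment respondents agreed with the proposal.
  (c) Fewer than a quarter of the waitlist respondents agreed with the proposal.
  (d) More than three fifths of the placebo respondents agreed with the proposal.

0

(a) crossover: |A| = 9, |A ∩ B| = 6; needs |A ∩ B| / |A| < 2/3 — false.
(b) treatment: |A| = 9, |A ∩ B| = 7; needs |A ∖ B| = 3 — false.
(c) waitlist: |A| = 7, |A ∩ B| = 2; needs |A ∩ B| / |A| < 1/4 — false.
(d) placebo: |A| = 8, |A ∩ B| = 4; needs |A ∩ B| / |A| > 3/5 — false.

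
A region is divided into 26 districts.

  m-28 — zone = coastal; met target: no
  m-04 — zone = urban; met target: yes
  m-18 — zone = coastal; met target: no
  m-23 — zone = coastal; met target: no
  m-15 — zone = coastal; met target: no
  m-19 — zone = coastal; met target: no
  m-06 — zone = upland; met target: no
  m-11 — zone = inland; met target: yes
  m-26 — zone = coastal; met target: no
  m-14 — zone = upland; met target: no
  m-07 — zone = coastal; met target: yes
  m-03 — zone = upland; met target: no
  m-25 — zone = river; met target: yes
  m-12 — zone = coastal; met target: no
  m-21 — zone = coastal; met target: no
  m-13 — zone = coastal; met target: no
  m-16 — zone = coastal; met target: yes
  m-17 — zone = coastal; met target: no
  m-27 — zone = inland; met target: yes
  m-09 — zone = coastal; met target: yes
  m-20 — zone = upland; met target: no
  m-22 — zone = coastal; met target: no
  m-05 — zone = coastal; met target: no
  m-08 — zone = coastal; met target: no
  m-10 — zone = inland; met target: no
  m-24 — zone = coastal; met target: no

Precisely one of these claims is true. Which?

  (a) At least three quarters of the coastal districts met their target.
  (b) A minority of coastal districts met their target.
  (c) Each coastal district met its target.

(b)

|A| = 17, |A ∩ B| = 3, |A ∖ B| = 14.
(a) requires |A ∩ B| / |A| ≥ 3/4: false.
(b) requires |A ∩ B| < |A ∖ B|: true.
(c) requires A ⊆ B, i.e. every element of A is in B (|A ∖ B| = 0): false.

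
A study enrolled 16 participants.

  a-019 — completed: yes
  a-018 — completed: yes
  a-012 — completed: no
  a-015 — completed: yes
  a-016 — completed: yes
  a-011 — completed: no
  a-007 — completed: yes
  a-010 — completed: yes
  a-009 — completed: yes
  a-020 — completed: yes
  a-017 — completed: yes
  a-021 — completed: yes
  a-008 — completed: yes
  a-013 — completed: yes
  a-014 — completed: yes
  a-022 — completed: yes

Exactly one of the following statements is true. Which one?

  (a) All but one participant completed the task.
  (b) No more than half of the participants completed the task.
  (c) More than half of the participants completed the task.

|A| = 16, |A ∩ B| = 14, |A ∖ B| = 2.
(a) requires |A ∖ B| = 1: false.
(b) requires |A ∩ B| ≤ |A ∖ B|: false.
(c) requires |A ∩ B| > |A ∖ B|: true.

(c)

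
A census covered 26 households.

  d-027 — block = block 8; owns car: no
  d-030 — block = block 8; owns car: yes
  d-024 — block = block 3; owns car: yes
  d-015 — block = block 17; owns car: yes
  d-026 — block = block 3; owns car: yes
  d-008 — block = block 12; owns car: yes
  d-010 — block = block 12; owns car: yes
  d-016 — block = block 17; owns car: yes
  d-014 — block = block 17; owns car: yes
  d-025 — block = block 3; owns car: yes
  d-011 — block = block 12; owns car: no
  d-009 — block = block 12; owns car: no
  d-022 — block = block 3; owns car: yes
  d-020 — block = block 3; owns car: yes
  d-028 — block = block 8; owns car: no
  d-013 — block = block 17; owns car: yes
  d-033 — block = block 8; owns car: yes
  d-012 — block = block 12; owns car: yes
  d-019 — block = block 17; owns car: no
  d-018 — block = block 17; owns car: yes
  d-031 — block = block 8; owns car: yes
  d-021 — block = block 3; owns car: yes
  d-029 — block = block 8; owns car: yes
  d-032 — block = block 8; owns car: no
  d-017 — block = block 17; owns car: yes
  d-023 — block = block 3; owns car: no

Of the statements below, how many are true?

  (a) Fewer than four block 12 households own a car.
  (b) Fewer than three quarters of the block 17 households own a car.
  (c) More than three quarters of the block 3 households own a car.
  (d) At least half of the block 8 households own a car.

3

(a) block 12: |A| = 5, |A ∩ B| = 3; needs |A ∩ B| < 4 — true.
(b) block 17: |A| = 7, |A ∩ B| = 6; needs |A ∩ B| / |A| < 3/4 — false.
(c) block 3: |A| = 7, |A ∩ B| = 6; needs |A ∩ B| / |A| > 3/4 — true.
(d) block 8: |A| = 7, |A ∩ B| = 4; needs |A ∩ B| ≥ |A ∖ B| — true.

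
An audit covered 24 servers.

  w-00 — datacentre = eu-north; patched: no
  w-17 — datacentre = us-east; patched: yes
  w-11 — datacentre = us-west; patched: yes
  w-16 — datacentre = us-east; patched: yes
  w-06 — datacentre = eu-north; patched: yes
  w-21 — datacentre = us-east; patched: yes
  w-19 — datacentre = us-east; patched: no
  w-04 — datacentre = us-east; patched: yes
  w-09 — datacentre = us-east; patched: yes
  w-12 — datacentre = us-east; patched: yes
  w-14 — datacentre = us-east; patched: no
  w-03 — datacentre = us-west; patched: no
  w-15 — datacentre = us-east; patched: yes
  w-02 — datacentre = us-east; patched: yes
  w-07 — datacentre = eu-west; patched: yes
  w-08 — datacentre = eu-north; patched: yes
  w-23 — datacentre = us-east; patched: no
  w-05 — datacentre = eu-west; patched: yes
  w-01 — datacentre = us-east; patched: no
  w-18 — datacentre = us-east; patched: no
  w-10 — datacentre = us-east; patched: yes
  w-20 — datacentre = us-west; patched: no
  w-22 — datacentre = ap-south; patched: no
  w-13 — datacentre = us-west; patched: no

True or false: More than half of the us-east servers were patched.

True

'More than half of the us-east servers were patched' holds iff |A ∩ B| > |A ∖ B|.
A (the restrictor) = {w-17, w-16, w-21, w-19, w-04, w-09, w-12, w-14, w-15, w-02, w-23, w-01, w-18, w-10}, |A| = 14.
A ∩ B = {w-17, w-16, w-21, w-04, w-09, w-12, w-15, w-02, w-10}, so |A ∩ B| = 9.
A ∖ B = {w-19, w-14, w-23, w-01, w-18}, so |A ∖ B| = 5.
9 > 5, so the statement is true.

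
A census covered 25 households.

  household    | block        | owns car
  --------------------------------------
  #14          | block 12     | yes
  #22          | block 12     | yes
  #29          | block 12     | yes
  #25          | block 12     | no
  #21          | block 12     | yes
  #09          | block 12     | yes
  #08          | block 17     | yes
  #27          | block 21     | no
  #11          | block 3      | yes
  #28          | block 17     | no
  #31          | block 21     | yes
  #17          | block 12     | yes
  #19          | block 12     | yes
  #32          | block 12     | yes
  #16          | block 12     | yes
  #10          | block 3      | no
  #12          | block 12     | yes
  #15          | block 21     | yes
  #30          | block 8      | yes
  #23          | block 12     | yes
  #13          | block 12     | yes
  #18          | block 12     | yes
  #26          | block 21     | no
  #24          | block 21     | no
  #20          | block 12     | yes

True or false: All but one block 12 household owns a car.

The determiner here denotes the relation: |A ∖ B| = 1.
|A| = 15, |A ∩ B| = 14, |A ∖ B| = 1.
|A ∖ B| = 1, so the statement is true.

True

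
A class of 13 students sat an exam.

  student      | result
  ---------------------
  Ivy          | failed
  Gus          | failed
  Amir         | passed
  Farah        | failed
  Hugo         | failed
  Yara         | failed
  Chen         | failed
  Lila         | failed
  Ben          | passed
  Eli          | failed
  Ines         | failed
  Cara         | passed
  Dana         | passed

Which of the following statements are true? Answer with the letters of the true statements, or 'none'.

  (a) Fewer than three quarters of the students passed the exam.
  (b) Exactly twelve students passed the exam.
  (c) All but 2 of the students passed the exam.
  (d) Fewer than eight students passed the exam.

(a), (d)

|A| = 13, |A ∩ B| = 4, |A ∖ B| = 9.
(a) |A ∩ B| / |A| < 3/4: holds.
(b) |A ∩ B| = 12: fails.
(c) |A ∖ B| = 2: fails.
(d) |A ∩ B| < 8: holds.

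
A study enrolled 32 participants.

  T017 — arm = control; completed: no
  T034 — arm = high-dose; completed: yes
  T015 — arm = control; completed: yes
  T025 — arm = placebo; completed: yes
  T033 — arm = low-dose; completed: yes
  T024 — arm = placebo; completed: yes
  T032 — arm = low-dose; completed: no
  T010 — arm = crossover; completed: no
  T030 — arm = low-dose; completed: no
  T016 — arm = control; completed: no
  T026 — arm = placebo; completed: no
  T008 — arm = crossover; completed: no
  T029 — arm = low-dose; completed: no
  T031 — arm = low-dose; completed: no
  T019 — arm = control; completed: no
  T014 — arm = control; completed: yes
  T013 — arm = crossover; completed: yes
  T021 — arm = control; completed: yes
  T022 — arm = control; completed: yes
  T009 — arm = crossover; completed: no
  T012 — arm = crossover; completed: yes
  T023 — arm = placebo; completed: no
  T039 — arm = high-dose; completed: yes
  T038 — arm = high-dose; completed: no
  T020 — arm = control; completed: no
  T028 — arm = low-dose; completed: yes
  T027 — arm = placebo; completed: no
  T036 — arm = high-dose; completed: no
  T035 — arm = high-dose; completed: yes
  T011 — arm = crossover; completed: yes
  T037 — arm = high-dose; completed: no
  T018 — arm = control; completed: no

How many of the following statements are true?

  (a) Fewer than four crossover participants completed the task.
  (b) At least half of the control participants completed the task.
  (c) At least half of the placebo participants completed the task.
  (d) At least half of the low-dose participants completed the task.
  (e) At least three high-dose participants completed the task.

(a) crossover: |A| = 6, |A ∩ B| = 3; needs |A ∩ B| < 4 — true.
(b) control: |A| = 9, |A ∩ B| = 4; needs |A ∩ B| ≥ |A ∖ B| — false.
(c) placebo: |A| = 5, |A ∩ B| = 2; needs |A ∩ B| ≥ |A ∖ B| — false.
(d) low-dose: |A| = 6, |A ∩ B| = 2; needs |A ∩ B| ≥ |A ∖ B| — false.
(e) high-dose: |A| = 6, |A ∩ B| = 3; needs |A ∩ B| ≥ 3 — true.

2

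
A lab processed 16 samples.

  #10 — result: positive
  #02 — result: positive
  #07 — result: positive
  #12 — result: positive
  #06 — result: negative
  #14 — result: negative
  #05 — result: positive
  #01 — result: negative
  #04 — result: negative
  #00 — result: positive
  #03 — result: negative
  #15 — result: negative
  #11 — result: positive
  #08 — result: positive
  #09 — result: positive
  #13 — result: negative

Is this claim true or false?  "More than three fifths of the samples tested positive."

The determiner here denotes the relation: |A ∩ B| / |A| > 3/5.
|A| = 16, |A ∩ B| = 9, |A ∖ B| = 7.
|A ∩ B|/|A| = 9/16, so the statement is false.

False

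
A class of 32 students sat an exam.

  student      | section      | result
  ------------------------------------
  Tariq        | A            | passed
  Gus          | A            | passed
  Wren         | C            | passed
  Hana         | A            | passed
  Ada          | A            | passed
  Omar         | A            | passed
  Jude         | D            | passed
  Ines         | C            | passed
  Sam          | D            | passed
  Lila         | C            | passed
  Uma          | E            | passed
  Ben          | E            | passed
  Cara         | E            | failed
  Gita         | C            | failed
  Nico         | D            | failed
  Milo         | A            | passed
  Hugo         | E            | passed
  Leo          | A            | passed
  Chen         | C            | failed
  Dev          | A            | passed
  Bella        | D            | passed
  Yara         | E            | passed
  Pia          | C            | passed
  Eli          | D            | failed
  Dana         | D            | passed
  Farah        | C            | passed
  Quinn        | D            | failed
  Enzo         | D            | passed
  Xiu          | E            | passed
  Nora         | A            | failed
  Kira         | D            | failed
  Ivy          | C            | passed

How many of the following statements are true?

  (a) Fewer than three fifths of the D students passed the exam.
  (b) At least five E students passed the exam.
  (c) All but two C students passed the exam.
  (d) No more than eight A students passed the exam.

(a) D: |A| = 9, |A ∩ B| = 5; needs |A ∩ B| / |A| < 3/5 — true.
(b) E: |A| = 6, |A ∩ B| = 5; needs |A ∩ B| ≥ 5 — true.
(c) C: |A| = 8, |A ∩ B| = 6; needs |A ∖ B| = 2 — true.
(d) A: |A| = 9, |A ∩ B| = 8; needs |A ∩ B| ≤ 8 — true.

4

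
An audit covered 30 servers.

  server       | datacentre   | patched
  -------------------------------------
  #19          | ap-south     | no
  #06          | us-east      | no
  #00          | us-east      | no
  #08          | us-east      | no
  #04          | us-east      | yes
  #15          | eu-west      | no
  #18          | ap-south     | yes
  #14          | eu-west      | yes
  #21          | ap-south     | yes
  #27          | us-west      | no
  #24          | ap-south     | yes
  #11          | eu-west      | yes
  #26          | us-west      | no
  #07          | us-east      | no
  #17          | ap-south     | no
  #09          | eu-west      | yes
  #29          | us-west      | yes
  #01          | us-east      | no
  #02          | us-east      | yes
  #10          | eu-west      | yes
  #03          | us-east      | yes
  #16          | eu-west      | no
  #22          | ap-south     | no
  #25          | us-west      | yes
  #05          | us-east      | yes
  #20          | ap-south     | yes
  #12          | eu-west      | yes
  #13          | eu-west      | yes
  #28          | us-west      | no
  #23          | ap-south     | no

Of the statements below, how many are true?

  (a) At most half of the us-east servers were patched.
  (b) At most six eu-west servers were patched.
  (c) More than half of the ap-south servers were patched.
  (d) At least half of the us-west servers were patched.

2

(a) us-east: |A| = 9, |A ∩ B| = 4; needs |A ∩ B| ≤ |A ∖ B| — true.
(b) eu-west: |A| = 8, |A ∩ B| = 6; needs |A ∩ B| ≤ 6 — true.
(c) ap-south: |A| = 8, |A ∩ B| = 4; needs |A ∩ B| > |A ∖ B| — false.
(d) us-west: |A| = 5, |A ∩ B| = 2; needs |A ∩ B| ≥ |A ∖ B| — false.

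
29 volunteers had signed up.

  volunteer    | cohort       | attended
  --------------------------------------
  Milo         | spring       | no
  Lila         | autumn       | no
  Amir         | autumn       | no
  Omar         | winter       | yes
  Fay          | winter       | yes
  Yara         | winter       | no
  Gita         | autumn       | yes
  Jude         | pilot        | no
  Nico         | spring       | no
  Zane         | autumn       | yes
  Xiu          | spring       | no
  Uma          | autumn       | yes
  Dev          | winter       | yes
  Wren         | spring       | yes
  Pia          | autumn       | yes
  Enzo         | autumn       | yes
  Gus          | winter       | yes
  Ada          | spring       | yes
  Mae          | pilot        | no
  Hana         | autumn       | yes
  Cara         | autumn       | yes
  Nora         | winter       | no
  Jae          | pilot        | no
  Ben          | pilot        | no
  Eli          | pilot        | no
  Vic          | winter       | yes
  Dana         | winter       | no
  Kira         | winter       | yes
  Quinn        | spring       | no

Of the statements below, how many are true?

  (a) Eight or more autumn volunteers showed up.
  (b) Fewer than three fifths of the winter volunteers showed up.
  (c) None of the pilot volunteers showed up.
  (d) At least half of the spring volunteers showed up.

1

(a) autumn: |A| = 9, |A ∩ B| = 7; needs |A ∩ B| ≥ 8 — false.
(b) winter: |A| = 9, |A ∩ B| = 6; needs |A ∩ B| / |A| < 3/5 — false.
(c) pilot: |A| = 5, |A ∩ B| = 0; needs A ∩ B = ∅ (|A ∩ B| = 0) — true.
(d) spring: |A| = 6, |A ∩ B| = 2; needs |A ∩ B| ≥ |A ∖ B| — false.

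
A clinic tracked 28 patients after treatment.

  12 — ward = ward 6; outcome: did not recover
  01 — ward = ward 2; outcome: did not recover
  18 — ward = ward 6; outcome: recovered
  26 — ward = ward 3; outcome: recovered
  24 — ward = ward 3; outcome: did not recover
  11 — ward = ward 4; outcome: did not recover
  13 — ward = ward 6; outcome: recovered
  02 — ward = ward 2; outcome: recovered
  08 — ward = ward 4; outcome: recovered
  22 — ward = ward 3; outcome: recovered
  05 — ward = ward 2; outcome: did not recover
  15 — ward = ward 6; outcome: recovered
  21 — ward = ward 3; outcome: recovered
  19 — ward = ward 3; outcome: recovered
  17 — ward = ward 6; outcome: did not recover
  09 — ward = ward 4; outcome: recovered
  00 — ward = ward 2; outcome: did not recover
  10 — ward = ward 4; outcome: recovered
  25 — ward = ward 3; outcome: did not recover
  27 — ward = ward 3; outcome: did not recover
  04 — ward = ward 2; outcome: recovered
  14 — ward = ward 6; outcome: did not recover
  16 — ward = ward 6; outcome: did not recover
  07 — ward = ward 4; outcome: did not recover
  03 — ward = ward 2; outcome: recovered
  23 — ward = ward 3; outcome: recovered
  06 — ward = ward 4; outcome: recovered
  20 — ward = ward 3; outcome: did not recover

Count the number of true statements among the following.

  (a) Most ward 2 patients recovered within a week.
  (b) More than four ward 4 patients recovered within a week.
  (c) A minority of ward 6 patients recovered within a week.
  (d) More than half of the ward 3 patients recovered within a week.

(a) ward 2: |A| = 6, |A ∩ B| = 3; needs |A ∩ B| > |A ∖ B| — false.
(b) ward 4: |A| = 6, |A ∩ B| = 4; needs |A ∩ B| > 4 — false.
(c) ward 6: |A| = 7, |A ∩ B| = 3; needs |A ∩ B| < |A ∖ B| — true.
(d) ward 3: |A| = 9, |A ∩ B| = 5; needs |A ∩ B| > |A ∖ B| — true.

2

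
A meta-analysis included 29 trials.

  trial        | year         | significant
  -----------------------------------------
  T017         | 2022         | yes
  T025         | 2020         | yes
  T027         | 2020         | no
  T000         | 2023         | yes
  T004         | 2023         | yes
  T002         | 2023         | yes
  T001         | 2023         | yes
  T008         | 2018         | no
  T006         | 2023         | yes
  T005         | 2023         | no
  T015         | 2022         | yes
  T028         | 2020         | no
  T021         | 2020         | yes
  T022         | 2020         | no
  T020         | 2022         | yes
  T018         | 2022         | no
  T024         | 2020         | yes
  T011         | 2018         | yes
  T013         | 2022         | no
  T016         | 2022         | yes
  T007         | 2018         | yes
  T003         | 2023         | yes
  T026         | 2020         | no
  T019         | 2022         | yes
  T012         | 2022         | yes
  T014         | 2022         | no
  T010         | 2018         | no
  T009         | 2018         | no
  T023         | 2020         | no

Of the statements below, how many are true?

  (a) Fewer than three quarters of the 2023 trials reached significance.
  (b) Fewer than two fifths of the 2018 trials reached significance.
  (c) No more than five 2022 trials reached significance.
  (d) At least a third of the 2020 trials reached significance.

1

(a) 2023: |A| = 7, |A ∩ B| = 6; needs |A ∩ B| / |A| < 3/4 — false.
(b) 2018: |A| = 5, |A ∩ B| = 2; needs |A ∩ B| / |A| < 2/5 — false.
(c) 2022: |A| = 9, |A ∩ B| = 6; needs |A ∩ B| ≤ 5 — false.
(d) 2020: |A| = 8, |A ∩ B| = 3; needs |A ∩ B| / |A| ≥ 1/3 — true.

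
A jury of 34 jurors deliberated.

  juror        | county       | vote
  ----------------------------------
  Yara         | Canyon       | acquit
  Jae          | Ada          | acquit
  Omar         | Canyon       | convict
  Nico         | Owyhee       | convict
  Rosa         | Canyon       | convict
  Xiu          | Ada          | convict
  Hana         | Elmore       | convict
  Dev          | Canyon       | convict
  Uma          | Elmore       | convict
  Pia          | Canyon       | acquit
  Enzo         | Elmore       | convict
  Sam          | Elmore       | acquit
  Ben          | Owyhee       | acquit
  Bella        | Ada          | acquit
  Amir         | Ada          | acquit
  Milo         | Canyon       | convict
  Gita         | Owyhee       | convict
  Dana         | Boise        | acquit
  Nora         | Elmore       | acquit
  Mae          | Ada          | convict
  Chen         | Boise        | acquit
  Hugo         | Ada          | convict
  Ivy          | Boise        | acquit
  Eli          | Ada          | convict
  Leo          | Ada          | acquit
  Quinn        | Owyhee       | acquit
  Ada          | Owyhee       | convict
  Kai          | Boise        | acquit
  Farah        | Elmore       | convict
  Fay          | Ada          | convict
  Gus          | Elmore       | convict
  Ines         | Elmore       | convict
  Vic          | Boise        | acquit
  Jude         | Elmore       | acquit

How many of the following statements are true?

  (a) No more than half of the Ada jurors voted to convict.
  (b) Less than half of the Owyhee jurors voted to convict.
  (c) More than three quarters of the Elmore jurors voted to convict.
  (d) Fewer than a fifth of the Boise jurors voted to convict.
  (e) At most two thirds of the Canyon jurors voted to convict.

2

(a) Ada: |A| = 9, |A ∩ B| = 5; needs |A ∩ B| ≤ |A ∖ B| — false.
(b) Owyhee: |A| = 5, |A ∩ B| = 3; needs |A ∩ B| < |A ∖ B| — false.
(c) Elmore: |A| = 9, |A ∩ B| = 6; needs |A ∩ B| / |A| > 3/4 — false.
(d) Boise: |A| = 5, |A ∩ B| = 0; needs |A ∩ B| / |A| < 1/5 — true.
(e) Canyon: |A| = 6, |A ∩ B| = 4; needs |A ∩ B| / |A| ≤ 2/3 — true.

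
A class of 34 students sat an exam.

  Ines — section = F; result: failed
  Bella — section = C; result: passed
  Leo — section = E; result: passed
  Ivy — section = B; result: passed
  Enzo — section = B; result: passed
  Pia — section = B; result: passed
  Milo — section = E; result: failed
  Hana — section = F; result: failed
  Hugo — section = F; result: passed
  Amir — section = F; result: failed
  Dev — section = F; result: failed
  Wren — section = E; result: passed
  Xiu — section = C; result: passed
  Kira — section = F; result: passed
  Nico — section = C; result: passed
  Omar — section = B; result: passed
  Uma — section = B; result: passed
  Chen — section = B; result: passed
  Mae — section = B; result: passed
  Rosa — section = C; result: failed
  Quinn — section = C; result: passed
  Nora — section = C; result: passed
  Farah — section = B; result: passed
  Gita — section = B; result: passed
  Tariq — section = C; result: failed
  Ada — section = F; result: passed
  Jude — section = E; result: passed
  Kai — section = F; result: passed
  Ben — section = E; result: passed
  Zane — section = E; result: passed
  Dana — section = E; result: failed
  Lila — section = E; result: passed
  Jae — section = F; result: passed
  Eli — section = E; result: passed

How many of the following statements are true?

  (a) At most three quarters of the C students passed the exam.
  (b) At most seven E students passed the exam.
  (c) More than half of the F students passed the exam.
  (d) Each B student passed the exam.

4

(a) C: |A| = 7, |A ∩ B| = 5; needs |A ∩ B| / |A| ≤ 3/4 — true.
(b) E: |A| = 9, |A ∩ B| = 7; needs |A ∩ B| ≤ 7 — true.
(c) F: |A| = 9, |A ∩ B| = 5; needs |A ∩ B| > |A ∖ B| — true.
(d) B: |A| = 9, |A ∩ B| = 9; needs A ⊆ B, i.e. every element of A is in B (|A ∖ B| = 0) — true.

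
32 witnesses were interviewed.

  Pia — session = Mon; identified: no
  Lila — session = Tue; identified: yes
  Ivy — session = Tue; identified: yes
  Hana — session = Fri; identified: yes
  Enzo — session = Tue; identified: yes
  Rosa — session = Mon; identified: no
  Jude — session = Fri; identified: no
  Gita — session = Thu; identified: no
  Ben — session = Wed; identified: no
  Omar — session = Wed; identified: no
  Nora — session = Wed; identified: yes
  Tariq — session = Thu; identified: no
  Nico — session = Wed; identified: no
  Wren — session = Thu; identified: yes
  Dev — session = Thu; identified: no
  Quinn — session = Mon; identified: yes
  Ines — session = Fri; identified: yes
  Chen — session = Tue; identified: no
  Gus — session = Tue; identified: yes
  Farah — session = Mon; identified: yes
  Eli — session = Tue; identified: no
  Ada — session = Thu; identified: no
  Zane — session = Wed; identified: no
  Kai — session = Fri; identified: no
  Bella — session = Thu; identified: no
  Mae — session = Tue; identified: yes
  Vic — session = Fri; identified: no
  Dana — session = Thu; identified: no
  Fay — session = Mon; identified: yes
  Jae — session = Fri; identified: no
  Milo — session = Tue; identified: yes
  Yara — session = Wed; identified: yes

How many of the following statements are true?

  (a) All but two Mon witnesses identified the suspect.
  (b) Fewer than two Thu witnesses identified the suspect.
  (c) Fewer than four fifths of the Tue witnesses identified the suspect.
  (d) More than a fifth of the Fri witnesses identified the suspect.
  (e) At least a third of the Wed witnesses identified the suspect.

(a) Mon: |A| = 5, |A ∩ B| = 3; needs |A ∖ B| = 2 — true.
(b) Thu: |A| = 7, |A ∩ B| = 1; needs |A ∩ B| < 2 — true.
(c) Tue: |A| = 8, |A ∩ B| = 6; needs |A ∩ B| / |A| < 4/5 — true.
(d) Fri: |A| = 6, |A ∩ B| = 2; needs |A ∩ B| / |A| > 1/5 — true.
(e) Wed: |A| = 6, |A ∩ B| = 2; needs |A ∩ B| / |A| ≥ 1/3 — true.

5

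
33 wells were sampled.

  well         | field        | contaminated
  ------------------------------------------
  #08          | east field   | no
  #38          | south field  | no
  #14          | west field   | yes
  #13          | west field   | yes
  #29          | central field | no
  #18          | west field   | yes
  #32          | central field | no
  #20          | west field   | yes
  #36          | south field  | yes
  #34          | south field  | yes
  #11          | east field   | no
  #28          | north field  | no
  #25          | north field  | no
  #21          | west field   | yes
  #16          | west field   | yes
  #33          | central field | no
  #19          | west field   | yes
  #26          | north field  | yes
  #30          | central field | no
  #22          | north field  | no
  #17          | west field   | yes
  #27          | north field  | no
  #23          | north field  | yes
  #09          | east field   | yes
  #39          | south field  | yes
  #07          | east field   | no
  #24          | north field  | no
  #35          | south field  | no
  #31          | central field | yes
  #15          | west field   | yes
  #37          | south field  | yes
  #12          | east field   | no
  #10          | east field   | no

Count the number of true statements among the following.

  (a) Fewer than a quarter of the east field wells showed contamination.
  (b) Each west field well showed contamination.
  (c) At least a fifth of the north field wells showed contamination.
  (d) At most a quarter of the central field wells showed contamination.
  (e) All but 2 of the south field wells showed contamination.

5

(a) east field: |A| = 6, |A ∩ B| = 1; needs |A ∩ B| / |A| < 1/4 — true.
(b) west field: |A| = 9, |A ∩ B| = 9; needs A ⊆ B, i.e. every element of A is in B (|A ∖ B| = 0) — true.
(c) north field: |A| = 7, |A ∩ B| = 2; needs |A ∩ B| / |A| ≥ 1/5 — true.
(d) central field: |A| = 5, |A ∩ B| = 1; needs |A ∩ B| / |A| ≤ 1/4 — true.
(e) south field: |A| = 6, |A ∩ B| = 4; needs |A ∖ B| = 2 — true.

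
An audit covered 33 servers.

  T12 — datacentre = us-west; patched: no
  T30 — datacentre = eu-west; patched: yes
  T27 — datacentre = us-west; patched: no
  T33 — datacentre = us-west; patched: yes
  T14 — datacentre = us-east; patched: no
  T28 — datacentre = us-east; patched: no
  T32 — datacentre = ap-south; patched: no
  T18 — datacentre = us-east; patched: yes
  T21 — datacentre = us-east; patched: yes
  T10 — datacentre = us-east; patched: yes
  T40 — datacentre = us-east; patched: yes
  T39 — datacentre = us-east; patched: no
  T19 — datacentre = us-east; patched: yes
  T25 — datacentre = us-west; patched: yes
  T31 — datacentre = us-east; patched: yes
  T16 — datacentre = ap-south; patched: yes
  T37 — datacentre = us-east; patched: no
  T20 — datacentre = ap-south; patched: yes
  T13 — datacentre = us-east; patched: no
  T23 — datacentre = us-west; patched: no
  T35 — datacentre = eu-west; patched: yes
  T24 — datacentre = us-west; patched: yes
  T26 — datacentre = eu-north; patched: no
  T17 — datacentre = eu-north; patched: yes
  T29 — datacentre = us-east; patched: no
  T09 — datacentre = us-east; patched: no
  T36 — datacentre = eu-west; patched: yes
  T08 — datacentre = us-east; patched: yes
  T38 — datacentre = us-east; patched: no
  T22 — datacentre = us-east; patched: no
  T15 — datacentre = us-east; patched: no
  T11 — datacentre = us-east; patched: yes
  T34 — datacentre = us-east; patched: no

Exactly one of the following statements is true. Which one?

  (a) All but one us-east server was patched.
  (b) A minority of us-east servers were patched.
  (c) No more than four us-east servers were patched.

(b)

|A| = 19, |A ∩ B| = 8, |A ∖ B| = 11.
(a) requires |A ∖ B| = 1: false.
(b) requires |A ∩ B| < |A ∖ B|: true.
(c) requires |A ∩ B| ≤ 4: false.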